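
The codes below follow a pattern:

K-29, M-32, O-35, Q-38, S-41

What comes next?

U-44

Letter: letters move forward 2 places in the alphabet, so K, M, O, Q, S → U.
Second component: +3 each step, so 29, 32, 35, 38, 41 → 44.
Putting it together: U-44.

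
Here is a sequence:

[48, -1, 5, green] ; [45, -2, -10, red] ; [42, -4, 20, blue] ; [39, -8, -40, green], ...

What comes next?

[36, -16, 80, red]

First entry: 48, 45, 42, 39 → 36 (−3 each step).
Second entry: ×2 each step; -1, -2, -4, -8 → -16.
Third entry: ×(-2) each step, so 5, -10, 20, -40 → 80.
For the colour, repeats green → red → blue: green, red, blue, green → red.
Putting it together: [36, -16, 80, red].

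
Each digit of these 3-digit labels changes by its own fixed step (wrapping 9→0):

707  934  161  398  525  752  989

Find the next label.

For the first digit, +2 each step, mod 10: 7, 9, 1, 3, 5, 7, 9 → 1.
Second digit: 0, 3, 6, 9, 2, 5, 8 → 1 (+3 each step, mod 10).
Third digit: −3 each step, mod 10; 7, 4, 1, 8, 5, 2, 9 → 6.
So the next label is 116.

116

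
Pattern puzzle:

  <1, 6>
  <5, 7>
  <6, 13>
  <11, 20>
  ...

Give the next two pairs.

For the first value, each term is the sum of the two before it: 1, 5, 6, 11 → 17 → 28.
Second value: 6, 7, 13, 20 → 33 → 53 (each term is the sum of the two before it).
So the next two pairs are <17, 33> and <28, 53>.

<17, 33>, <28, 53>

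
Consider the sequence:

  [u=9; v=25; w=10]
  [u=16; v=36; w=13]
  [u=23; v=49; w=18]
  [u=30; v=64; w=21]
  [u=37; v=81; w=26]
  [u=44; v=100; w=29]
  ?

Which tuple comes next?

U goes 9, 16, 23, 30, 37, 44 → 51 (+7 each step).
For the v, perfect squares: 5², 6², 7², …: 25, 36, 49, 64, 81, 100 → 121.
W goes 10, 13, 18, 21, 26, 29 → 34 (alternating steps +3, +5, +3, +5, …).
Combining the parts gives [u=51; v=121; w=34].

[u=51; v=121; w=34]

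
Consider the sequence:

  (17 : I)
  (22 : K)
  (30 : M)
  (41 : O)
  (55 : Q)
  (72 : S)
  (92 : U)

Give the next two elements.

(115 : W), (141 : Y)

First slot — differences are 5, 8, 11, … (increasing by 3 each time): 17, 22, 30, 41, 55, 72, 92 → 115 → 141.
Letter: I, K, M, O, Q, S, U → W → Y (letters move forward 2 places in the alphabet).
So the next two elements are (115 : W) and (141 : Y).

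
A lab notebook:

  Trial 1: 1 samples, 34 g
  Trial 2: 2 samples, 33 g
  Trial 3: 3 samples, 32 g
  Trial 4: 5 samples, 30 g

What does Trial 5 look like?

8 samples, 27 g

Samples: each term is the sum of the two before it, so 1, 2, 3, 5 → 8.
For the g, together with the samples always sums to 35: 34, 33, 32, 30 → 27.
Putting it together: 8 samples, 27 g.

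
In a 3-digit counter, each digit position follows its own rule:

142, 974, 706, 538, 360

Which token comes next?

192

First digit goes 1, 9, 7, 5, 3 → 1 (−2 each step, mod 10).
Second digit — +3 each step, mod 10: 4, 7, 0, 3, 6 → 9.
For the third digit, +2 each step, mod 10: 2, 4, 6, 8, 0 → 2.
Combining the parts gives 192.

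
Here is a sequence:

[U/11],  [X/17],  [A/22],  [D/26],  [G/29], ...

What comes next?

Letter: letters move forward 3 places in the alphabet, wrapping Z→A, so U, X, A, D, G → J.
Second value: differences are 6, 5, 4, … (decreasing by 1 each time); 11, 17, 22, 26, 29 → 31.
So the next pair is [J/31].

[J/31]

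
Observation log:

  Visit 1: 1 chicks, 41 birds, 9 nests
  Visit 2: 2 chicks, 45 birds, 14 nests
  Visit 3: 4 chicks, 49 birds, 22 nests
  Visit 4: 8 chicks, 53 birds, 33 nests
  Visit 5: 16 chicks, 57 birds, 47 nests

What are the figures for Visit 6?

32 chicks, 61 birds, 64 nests

Chicks: ×2 each step; 1, 2, 4, 8, 16 → 32.
Birds: 41, 45, 49, 53, 57 → 61 (+4 each step).
Nests: differences are 5, 8, 11, … (increasing by 3 each time); 9, 14, 22, 33, 47 → 64.
Putting it together: 32 chicks, 61 birds, 64 nests.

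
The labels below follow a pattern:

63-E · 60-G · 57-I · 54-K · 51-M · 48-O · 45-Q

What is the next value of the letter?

Letter — letters move forward 2 places in the alphabet: E, G, I, K, M, O, Q → S.

S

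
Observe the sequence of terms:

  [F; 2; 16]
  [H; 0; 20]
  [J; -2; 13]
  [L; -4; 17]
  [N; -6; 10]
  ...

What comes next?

Letter — letters move forward 2 places in the alphabet: F, H, J, L, N → P.
Second part: 2, 0, -2, -4, -6 → -8 (−2 each step).
Third part: 16, 20, 13, 17, 10 → 14 (alternating steps +4, −7, +4, −7, …).
So the next term is [P; -8; 14].

[P; -8; 14]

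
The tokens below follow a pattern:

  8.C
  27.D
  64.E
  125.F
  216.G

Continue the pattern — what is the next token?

For the first component, perfect cubes: 2³, 3³, 4³, …: 8, 27, 64, 125, 216 → 343.
For the letter, letters move forward 1 place in the alphabet: C, D, E, F, G → H.
So the next token is 343.H.

343.H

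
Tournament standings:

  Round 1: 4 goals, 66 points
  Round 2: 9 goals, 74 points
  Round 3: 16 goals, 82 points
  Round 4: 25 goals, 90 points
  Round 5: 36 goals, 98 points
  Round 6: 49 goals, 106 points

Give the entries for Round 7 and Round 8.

64 goals, 114 points; 81 goals, 122 points

For the goals, perfect squares: 2², 3², 4², …: 4, 9, 16, 25, 36, 49 → 64 → 81.
For the points, +8 each step: 66, 74, 82, 90, 98, 106 → 114 → 122.
Putting the parts together: 64 goals, 114 points and then 81 goals, 122 points.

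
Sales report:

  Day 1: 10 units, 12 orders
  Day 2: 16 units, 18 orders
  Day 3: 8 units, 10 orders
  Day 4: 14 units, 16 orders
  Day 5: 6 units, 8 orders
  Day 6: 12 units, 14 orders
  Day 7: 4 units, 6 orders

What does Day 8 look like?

For the units, alternating steps +6, −8, +6, −8, …: 10, 16, 8, 14, 6, 12, 4 → 10.
Orders goes 12, 18, 10, 16, 8, 14, 6 → 12 (always 2 more than the units).
So the next line is 10 units, 12 orders.

10 units, 12 orders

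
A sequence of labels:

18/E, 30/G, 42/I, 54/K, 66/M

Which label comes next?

78/O

First component: 18, 30, 42, 54, 66 → 78 (+12 each step).
For the letter, letters move forward 2 places in the alphabet: E, G, I, K, M → O.
Putting it together: 78/O.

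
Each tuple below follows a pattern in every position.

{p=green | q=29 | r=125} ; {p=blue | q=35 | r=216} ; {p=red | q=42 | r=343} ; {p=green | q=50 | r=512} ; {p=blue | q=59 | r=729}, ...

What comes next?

For the p, repeats green → blue → red: green, blue, red, green, blue → red.
Q: differences are 6, 7, 8, … (increasing by 1 each time), so 29, 35, 42, 50, 59 → 69.
R goes 125, 216, 343, 512, 729 → 1000 (perfect cubes: 5³, 6³, 7³, …).
Putting it together: {p=red | q=69 | r=1000}.

{p=red | q=69 | r=1000}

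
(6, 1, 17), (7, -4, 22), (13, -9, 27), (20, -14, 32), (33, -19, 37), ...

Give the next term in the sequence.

(53, -24, 42)

First entry: each term is the sum of the two before it, so 6, 7, 13, 20, 33 → 53.
Second entry goes 1, -4, -9, -14, -19 → -24 (−5 each step).
Third entry goes 17, 22, 27, 32, 37 → 42 (together with the second entry always sums to 18).
So the next term is (53, -24, 42).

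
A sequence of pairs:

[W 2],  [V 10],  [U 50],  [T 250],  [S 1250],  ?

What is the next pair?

Letter: W, V, U, T, S → R (letters move back 1 place in the alphabet).
For the second entry, ×5 each step: 2, 10, 50, 250, 1250 → 6250.
Putting it together: [R 6250].

[R 6250]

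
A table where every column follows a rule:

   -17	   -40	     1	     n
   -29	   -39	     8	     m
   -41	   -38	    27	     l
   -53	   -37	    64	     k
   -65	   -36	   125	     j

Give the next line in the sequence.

First component goes -17, -29, -41, -53, -65 → -77 (−12 each step).
Second component — +1 each step: -40, -39, -38, -37, -36 → -35.
Third component: perfect cubes: 1³, 2³, 3³, …; 1, 8, 27, 64, 125 → 216.
For the letter, letters move back 1 place in the alphabet: n, m, l, k, j → i.
Combining the parts gives -77  -35  216  i.

-77  -35  216  i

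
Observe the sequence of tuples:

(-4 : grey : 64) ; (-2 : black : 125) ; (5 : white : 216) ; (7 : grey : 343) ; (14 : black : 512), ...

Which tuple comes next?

(16 : white : 729)

First component goes -4, -2, 5, 7, 14 → 16 (alternating steps +2, +7, +2, +7, …).
Shade — repeats grey → black → white: grey, black, white, grey, black → white.
Third component goes 64, 125, 216, 343, 512 → 729 (perfect cubes: 4³, 5³, 6³, …).
Putting it together: (16 : white : 729).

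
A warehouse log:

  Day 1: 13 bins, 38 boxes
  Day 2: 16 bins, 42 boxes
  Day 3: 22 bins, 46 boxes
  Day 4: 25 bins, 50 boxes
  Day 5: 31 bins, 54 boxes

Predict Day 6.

34 bins, 58 boxes

Bins goes 13, 16, 22, 25, 31 → 34 (alternating steps +3, +6, +3, +6, …).
Boxes: +4 each step; 38, 42, 46, 50, 54 → 58.
Combining the parts gives 34 bins, 58 boxes.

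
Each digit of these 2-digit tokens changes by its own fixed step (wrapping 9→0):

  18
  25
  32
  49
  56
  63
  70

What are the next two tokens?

First digit: 1, 2, 3, 4, 5, 6, 7 → 8 → 9 (+1 each step, mod 10).
Second digit: −3 each step, mod 10; 8, 5, 2, 9, 6, 3, 0 → 7 → 4.
Putting the parts together: 87 and then 94.

87, 94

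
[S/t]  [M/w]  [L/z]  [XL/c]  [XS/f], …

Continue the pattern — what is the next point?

Size: runs through clothing sizes XS→XL; S, M, L, XL, XS → S.
Letter — letters move forward 3 places in the alphabet, wrapping Z→A: t, w, z, c, f → i.
So the next point is [S/i].

[S/i]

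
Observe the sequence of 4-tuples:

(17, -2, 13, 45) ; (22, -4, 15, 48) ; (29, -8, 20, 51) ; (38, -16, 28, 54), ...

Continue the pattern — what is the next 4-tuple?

First component — differences are 5, 7, 9, … (increasing by 2 each time): 17, 22, 29, 38 → 49.
Second component: -2, -4, -8, -16 → -32 (×2 each step).
For the third component, differences are 2, 5, 8, … (increasing by 3 each time): 13, 15, 20, 28 → 39.
Fourth component: +3 each step; 45, 48, 51, 54 → 57.
Combining the parts gives (49, -32, 39, 57).

(49, -32, 39, 57)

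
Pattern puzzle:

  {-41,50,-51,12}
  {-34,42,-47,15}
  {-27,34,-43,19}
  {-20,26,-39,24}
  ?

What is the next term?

{-13,18,-35,30}

First coordinate goes -41, -34, -27, -20 → -13 (+7 each step).
Second coordinate — −8 each step: 50, 42, 34, 26 → 18.
Third coordinate: +4 each step; -51, -47, -43, -39 → -35.
Fourth coordinate — differences are 3, 4, 5, … (increasing by 1 each time): 12, 15, 19, 24 → 30.
So the next term is {-13,18,-35,30}.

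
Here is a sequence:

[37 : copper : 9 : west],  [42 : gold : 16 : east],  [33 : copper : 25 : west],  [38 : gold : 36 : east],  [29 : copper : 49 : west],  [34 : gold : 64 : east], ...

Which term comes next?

[25 : copper : 81 : west]

First slot — alternating steps +5, −9, +5, −9, …: 37, 42, 33, 38, 29, 34 → 25.
Metal: alternates copper ↔ gold, so copper, gold, copper, gold, copper, gold → copper.
Third slot: 9, 16, 25, 36, 49, 64 → 81 (perfect squares: 3², 4², 5², …).
Direction: alternates west ↔ east, so west, east, west, east, west, east → west.
Putting it together: [25 : copper : 81 : west].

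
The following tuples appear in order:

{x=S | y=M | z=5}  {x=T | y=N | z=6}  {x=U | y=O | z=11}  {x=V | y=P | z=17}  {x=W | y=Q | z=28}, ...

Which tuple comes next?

X: letters move forward 1 place in the alphabet; S, T, U, V, W → X.
Y: M, N, O, P, Q → R (letters move forward 1 place in the alphabet).
Z: each term is the sum of the two before it; 5, 6, 11, 17, 28 → 45.
Putting it together: {x=X | y=R | z=45}.

{x=X | y=R | z=45}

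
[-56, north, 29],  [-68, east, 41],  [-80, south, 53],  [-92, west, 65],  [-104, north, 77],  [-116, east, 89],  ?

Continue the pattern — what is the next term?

First coordinate — −12 each step: -56, -68, -80, -92, -104, -116 → -128.
Direction: north, east, south, west, north, east → south (repeats north → east → south → west).
Third coordinate: 29, 41, 53, 65, 77, 89 → 101 (together with the first coordinate always sums to -27).
So the next term is [-128, south, 101].

[-128, south, 101]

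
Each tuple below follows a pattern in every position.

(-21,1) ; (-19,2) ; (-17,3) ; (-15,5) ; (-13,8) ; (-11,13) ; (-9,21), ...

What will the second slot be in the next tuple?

34

Second slot: 1, 2, 3, 5, 8, 13, 21 → 34 (each term is the sum of the two before it).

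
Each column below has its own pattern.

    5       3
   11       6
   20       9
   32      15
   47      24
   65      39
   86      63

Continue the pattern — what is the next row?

First component: differences are 6, 9, 12, … (increasing by 3 each time), so 5, 11, 20, 32, 47, 65, 86 → 110.
Second component goes 3, 6, 9, 15, 24, 39, 63 → 102 (each term is the sum of the two before it).
Combining the parts gives 110  102.

110  102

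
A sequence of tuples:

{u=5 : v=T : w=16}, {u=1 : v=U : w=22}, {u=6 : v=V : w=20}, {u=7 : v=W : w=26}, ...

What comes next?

U: each term is the sum of the two before it, so 5, 1, 6, 7 → 13.
V goes T, U, V, W → X (letters move forward 1 place in the alphabet).
W: 16, 22, 20, 26 → 24 (alternating steps +6, −2, +6, −2, …).
Combining the parts gives {u=13 : v=X : w=24}.

{u=13 : v=X : w=24}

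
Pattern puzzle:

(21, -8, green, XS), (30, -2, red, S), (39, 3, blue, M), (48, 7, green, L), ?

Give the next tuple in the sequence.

For the first slot, +9 each step: 21, 30, 39, 48 → 57.
Second slot goes -8, -2, 3, 7 → 10 (differences are 6, 5, 4, … (decreasing by 1 each time)).
Colour: repeats green → red → blue; green, red, blue, green → red.
Size: runs through clothing sizes XS→XL; XS, S, M, L → XL.
Combining the parts gives (57, 10, red, XL).

(57, 10, red, XL)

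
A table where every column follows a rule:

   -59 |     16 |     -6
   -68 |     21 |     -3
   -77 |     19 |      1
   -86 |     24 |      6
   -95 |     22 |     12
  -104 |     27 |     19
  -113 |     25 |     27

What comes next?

First component: −9 each step, so -59, -68, -77, -86, -95, -104, -113 → -122.
Second component — alternating steps +5, −2, +5, −2, …: 16, 21, 19, 24, 22, 27, 25 → 30.
Third component goes -6, -3, 1, 6, 12, 19, 27 → 36 (differences are 3, 4, 5, … (increasing by 1 each time)).
Combining the parts gives -122  30  36.

-122  30  36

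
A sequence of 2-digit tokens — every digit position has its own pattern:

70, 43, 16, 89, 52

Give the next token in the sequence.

First digit goes 7, 4, 1, 8, 5 → 2 (−3 each step, mod 10).
Second digit: 0, 3, 6, 9, 2 → 5 (+3 each step, mod 10).
So the next token is 25.

25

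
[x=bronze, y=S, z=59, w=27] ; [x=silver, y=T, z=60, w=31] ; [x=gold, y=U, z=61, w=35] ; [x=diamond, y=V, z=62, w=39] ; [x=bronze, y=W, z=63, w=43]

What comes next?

For the x, repeats bronze → silver → gold → diamond: bronze, silver, gold, diamond, bronze → silver.
Y goes S, T, U, V, W → X (letters move forward 1 place in the alphabet).
Z — +1 each step: 59, 60, 61, 62, 63 → 64.
W: +4 each step; 27, 31, 35, 39, 43 → 47.
Putting it together: [x=silver, y=X, z=64, w=47].

[x=silver, y=X, z=64, w=47]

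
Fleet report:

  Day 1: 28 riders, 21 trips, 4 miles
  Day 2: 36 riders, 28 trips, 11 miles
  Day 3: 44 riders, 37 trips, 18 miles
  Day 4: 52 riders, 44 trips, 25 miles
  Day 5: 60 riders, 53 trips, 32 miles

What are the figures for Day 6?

Riders — +8 each step: 28, 36, 44, 52, 60 → 68.
Trips: alternating steps +7, +9, +7, +9, …, so 21, 28, 37, 44, 53 → 60.
Miles: 4, 11, 18, 25, 32 → 39 (+7 each step).
Combining the parts gives 68 riders, 60 trips, 39 miles.

68 riders, 60 trips, 39 miles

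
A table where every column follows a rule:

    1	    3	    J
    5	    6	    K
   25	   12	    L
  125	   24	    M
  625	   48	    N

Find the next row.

3125  96  O

First component — ×5 each step: 1, 5, 25, 125, 625 → 3125.
For the second component, ×2 each step: 3, 6, 12, 24, 48 → 96.
Letter: letters move forward 1 place in the alphabet; J, K, L, M, N → O.
So the next row is 3125  96  O.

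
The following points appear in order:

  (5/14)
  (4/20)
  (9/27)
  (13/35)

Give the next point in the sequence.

First component: each term is the sum of the two before it, so 5, 4, 9, 13 → 22.
Second component: 14, 20, 27, 35 → 44 (differences are 6, 7, 8, … (increasing by 1 each time)).
Combining the parts gives (22/44).

(22/44)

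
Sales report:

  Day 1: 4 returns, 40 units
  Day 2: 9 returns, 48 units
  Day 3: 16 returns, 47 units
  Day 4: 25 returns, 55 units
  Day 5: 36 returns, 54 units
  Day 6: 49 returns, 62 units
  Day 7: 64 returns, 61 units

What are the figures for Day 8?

For the returns, perfect squares: 2², 3², 4², …: 4, 9, 16, 25, 36, 49, 64 → 81.
Units — alternating steps +8, −1, +8, −1, …: 40, 48, 47, 55, 54, 62, 61 → 69.
Combining the parts gives 81 returns, 69 units.

81 returns, 69 units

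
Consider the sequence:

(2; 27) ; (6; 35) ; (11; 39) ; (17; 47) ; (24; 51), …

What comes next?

First coordinate goes 2, 6, 11, 17, 24 → 32 (differences are 4, 5, 6, … (increasing by 1 each time)).
Second coordinate — alternating steps +8, +4, +8, +4, …: 27, 35, 39, 47, 51 → 59.
Combining the parts gives (32; 59).

(32; 59)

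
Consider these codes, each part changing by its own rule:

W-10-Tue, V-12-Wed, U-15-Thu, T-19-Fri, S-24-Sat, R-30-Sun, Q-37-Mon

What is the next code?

P-45-Tue

Letter — letters move back 1 place in the alphabet: W, V, U, T, S, R, Q → P.
Second component: differences are 2, 3, 4, … (increasing by 1 each time); 10, 12, 15, 19, 24, 30, 37 → 45.
For the day, runs through the weekdays Mon→Sun: Tue, Wed, Thu, Fri, Sat, Sun, Mon → Tue.
Combining the parts gives P-45-Tue.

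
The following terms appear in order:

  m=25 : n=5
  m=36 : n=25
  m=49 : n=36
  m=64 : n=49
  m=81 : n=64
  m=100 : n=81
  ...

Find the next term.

m=121 : n=100

M: 25, 36, 49, 64, 81, 100 → 121 (perfect squares: 5², 6², 7², …).
N goes 5, 25, 36, 49, 64, 81 → 100 (always the previous value of the m).
Putting it together: m=121 : n=100.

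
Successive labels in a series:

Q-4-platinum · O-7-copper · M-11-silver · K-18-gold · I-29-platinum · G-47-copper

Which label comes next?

E-76-silver

Letter goes Q, O, M, K, I, G → E (letters move back 2 places in the alphabet).
Second component: each term is the sum of the two before it; 4, 7, 11, 18, 29, 47 → 76.
Metal: repeats platinum → copper → silver → gold; platinum, copper, silver, gold, platinum, copper → silver.
Combining the parts gives E-76-silver.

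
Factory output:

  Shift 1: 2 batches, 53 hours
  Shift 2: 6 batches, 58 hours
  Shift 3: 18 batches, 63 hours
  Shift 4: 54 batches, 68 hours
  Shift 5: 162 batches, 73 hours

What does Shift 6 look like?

486 batches, 78 hours

Batches: 2, 6, 18, 54, 162 → 486 (×3 each step).
Hours — +5 each step: 53, 58, 63, 68, 73 → 78.
Putting it together: 486 batches, 78 hours.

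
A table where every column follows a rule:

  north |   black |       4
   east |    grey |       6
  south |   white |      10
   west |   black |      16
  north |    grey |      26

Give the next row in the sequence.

east  white  42

Direction: repeats north → east → south → west, so north, east, south, west, north → east.
Shade: black, grey, white, black, grey → white (repeats black → grey → white).
Third component — each term is the sum of the two before it: 4, 6, 10, 16, 26 → 42.
Combining the parts gives east  white  42.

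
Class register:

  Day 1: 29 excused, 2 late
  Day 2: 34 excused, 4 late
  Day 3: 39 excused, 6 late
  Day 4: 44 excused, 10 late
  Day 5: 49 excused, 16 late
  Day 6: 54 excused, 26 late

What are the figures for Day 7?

59 excused, 42 late

Excused goes 29, 34, 39, 44, 49, 54 → 59 (+5 each step).
Late goes 2, 4, 6, 10, 16, 26 → 42 (each term is the sum of the two before it).
Combining the parts gives 59 excused, 42 late.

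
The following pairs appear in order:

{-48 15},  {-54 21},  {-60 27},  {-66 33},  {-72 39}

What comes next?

{-78 45}

First part: −6 each step, so -48, -54, -60, -66, -72 → -78.
Second part — together with the first part always sums to -33: 15, 21, 27, 33, 39 → 45.
Putting it together: {-78 45}.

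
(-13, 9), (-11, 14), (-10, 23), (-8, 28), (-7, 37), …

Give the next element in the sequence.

First value — alternating steps +2, +1, +2, +1, …: -13, -11, -10, -8, -7 → -5.
Second value: 9, 14, 23, 28, 37 → 42 (alternating steps +5, +9, +5, +9, …).
So the next element is (-5, 42).

(-5, 42)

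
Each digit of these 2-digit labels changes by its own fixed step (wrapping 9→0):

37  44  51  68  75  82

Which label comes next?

First digit: +1 each step, mod 10; 3, 4, 5, 6, 7, 8 → 9.
Second digit — −3 each step, mod 10: 7, 4, 1, 8, 5, 2 → 9.
Putting it together: 99.

99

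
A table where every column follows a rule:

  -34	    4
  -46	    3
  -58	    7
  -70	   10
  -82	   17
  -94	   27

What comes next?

-106  44

First component — −12 each step: -34, -46, -58, -70, -82, -94 → -106.
Second component: each term is the sum of the two before it; 4, 3, 7, 10, 17, 27 → 44.
Putting it together: -106  44.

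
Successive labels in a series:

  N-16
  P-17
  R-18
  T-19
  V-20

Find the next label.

Letter goes N, P, R, T, V → X (letters move forward 2 places in the alphabet).
Second component: 16, 17, 18, 19, 20 → 21 (+1 each step).
Putting it together: X-21.

X-21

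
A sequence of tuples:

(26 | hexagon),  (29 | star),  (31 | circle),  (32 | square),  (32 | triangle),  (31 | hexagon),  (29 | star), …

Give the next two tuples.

First slot goes 26, 29, 31, 32, 32, 31, 29 → 26 → 22 (differences are 3, 2, 1, … (decreasing by 1 each time)).
Shape: repeats hexagon → star → circle → square → triangle, so hexagon, star, circle, square, triangle, hexagon, star → circle → square.
So the next two tuples are (26 | circle) and (22 | square).

(26 | circle), (22 | square)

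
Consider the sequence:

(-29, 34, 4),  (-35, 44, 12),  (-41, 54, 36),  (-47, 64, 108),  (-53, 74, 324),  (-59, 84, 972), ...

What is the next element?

(-65, 94, 2916)

First coordinate — −6 each step: -29, -35, -41, -47, -53, -59 → -65.
For the second coordinate, +10 each step: 34, 44, 54, 64, 74, 84 → 94.
For the third coordinate, ×3 each step: 4, 12, 36, 108, 324, 972 → 2916.
So the next element is (-65, 94, 2916).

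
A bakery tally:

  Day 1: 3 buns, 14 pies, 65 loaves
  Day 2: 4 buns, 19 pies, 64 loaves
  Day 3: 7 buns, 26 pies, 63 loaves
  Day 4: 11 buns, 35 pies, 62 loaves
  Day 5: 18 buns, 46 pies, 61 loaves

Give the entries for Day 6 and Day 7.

29 buns, 59 pies, 60 loaves; 47 buns, 74 pies, 59 loaves

Buns goes 3, 4, 7, 11, 18 → 29 → 47 (each term is the sum of the two before it).
For the pies, differences are 5, 7, 9, … (increasing by 2 each time): 14, 19, 26, 35, 46 → 59 → 74.
Loaves — −1 each step: 65, 64, 63, 62, 61 → 60 → 59.
Putting the parts together: 29 buns, 59 pies, 60 loaves and then 47 buns, 74 pies, 59 loaves.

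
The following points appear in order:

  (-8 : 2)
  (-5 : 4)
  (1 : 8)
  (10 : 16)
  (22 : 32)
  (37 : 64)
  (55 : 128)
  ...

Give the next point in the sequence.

First value: differences are 3, 6, 9, … (increasing by 3 each time); -8, -5, 1, 10, 22, 37, 55 → 76.
Second value: ×2 each step; 2, 4, 8, 16, 32, 64, 128 → 256.
Combining the parts gives (76 : 256).

(76 : 256)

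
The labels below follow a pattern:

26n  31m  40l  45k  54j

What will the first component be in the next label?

First component goes 26, 31, 40, 45, 54 → 59 (alternating steps +5, +9, +5, +9, …).

59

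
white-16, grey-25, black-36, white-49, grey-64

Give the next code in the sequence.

Shade: repeats white → grey → black, so white, grey, black, white, grey → black.
Second component: 16, 25, 36, 49, 64 → 81 (perfect squares: 4², 5², 6², …).
Combining the parts gives black-81.

black-81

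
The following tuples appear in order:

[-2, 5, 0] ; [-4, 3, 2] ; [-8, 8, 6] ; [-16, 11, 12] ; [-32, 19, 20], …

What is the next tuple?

[-64, 30, 30]

First value: -2, -4, -8, -16, -32 → -64 (×2 each step).
Second value: each term is the sum of the two before it, so 5, 3, 8, 11, 19 → 30.
Third value: differences are 2, 4, 6, … (increasing by 2 each time); 0, 2, 6, 12, 20 → 30.
Combining the parts gives [-64, 30, 30].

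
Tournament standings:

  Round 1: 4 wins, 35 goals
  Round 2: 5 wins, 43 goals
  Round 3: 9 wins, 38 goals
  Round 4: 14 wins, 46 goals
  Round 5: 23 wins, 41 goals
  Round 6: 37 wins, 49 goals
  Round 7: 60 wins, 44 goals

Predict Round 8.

Wins goes 4, 5, 9, 14, 23, 37, 60 → 97 (each term is the sum of the two before it).
Goals: alternating steps +8, −5, +8, −5, …; 35, 43, 38, 46, 41, 49, 44 → 52.
Combining the parts gives 97 wins, 52 goals.

97 wins, 52 goals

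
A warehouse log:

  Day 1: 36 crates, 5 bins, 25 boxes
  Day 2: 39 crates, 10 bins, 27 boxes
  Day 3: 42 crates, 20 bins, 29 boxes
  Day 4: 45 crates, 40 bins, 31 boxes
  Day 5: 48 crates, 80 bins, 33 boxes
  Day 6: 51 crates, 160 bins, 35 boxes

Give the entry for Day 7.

Crates: +3 each step; 36, 39, 42, 45, 48, 51 → 54.
Bins goes 5, 10, 20, 40, 80, 160 → 320 (×2 each step).
Boxes: +2 each step, so 25, 27, 29, 31, 33, 35 → 37.
So the next record is 54 crates, 320 bins, 37 boxes.

54 crates, 320 bins, 37 boxes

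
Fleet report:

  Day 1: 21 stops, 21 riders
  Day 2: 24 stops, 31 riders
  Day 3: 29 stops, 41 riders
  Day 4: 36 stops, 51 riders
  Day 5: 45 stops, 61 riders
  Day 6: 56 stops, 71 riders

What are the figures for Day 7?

Stops: differences are 3, 5, 7, … (increasing by 2 each time), so 21, 24, 29, 36, 45, 56 → 69.
Riders goes 21, 31, 41, 51, 61, 71 → 81 (+10 each step).
So the next line is 69 stops, 81 riders.

69 stops, 81 riders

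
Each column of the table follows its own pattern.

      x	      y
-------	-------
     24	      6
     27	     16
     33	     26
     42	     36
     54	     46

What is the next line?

Column x — differences are 3, 6, 9, … (increasing by 3 each time): 24, 27, 33, 42, 54 → 69.
Column y: 6, 16, 26, 36, 46 → 56 (+10 each step).
So the next line is 69  56.

69  56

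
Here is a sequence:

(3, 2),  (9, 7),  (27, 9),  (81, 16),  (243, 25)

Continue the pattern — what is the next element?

First value: ×3 each step; 3, 9, 27, 81, 243 → 729.
Second value: 2, 7, 9, 16, 25 → 41 (each term is the sum of the two before it).
So the next element is (729, 41).

(729, 41)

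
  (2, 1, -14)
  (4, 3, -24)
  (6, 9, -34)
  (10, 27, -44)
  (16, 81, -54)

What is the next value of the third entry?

Third entry goes -14, -24, -34, -44, -54 → -64 (−10 each step).

-64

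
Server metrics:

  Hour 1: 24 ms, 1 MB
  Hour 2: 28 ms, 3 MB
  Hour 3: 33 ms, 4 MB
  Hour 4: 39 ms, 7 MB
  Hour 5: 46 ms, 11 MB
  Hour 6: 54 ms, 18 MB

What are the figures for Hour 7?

Ms: differences are 4, 5, 6, … (increasing by 1 each time), so 24, 28, 33, 39, 46, 54 → 63.
MB — each term is the sum of the two before it: 1, 3, 4, 7, 11, 18 → 29.
Combining the parts gives 63 ms, 29 MB.

63 ms, 29 MB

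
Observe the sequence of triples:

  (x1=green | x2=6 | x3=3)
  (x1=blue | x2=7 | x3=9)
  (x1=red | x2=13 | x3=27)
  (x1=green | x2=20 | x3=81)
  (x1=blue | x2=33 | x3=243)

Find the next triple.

X1 goes green, blue, red, green, blue → red (repeats green → blue → red).
X2 — each term is the sum of the two before it: 6, 7, 13, 20, 33 → 53.
X3: 3, 9, 27, 81, 243 → 729 (×3 each step).
Putting it together: (x1=red | x2=53 | x3=729).

(x1=red | x2=53 | x3=729)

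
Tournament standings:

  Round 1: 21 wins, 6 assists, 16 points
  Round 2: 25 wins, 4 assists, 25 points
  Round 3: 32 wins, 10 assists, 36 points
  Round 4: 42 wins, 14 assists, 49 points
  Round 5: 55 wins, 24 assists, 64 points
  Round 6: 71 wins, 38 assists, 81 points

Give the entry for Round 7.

90 wins, 62 assists, 100 points

Wins — differences are 4, 7, 10, … (increasing by 3 each time): 21, 25, 32, 42, 55, 71 → 90.
Assists: each term is the sum of the two before it, so 6, 4, 10, 14, 24, 38 → 62.
For the points, perfect squares: 4², 5², 6², …: 16, 25, 36, 49, 64, 81 → 100.
Combining the parts gives 90 wins, 62 assists, 100 points.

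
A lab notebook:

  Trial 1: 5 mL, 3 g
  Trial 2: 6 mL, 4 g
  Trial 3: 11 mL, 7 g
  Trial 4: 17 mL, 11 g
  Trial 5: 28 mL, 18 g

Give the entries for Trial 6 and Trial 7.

45 mL, 29 g; 73 mL, 47 g

ML: each term is the sum of the two before it; 5, 6, 11, 17, 28 → 45 → 73.
G: 3, 4, 7, 11, 18 → 29 → 47 (each term is the sum of the two before it).
So the next two lines are 45 mL, 29 g and 73 mL, 47 g.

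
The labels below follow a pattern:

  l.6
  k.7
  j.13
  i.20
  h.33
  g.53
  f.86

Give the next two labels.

e.139, d.225

Letter: letters move back 1 place in the alphabet; l, k, j, i, h, g, f → e → d.
Second component: 6, 7, 13, 20, 33, 53, 86 → 139 → 225 (each term is the sum of the two before it).
Putting the parts together: e.139 and then d.225.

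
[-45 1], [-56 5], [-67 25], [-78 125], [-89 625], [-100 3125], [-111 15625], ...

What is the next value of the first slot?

First slot: -45, -56, -67, -78, -89, -100, -111 → -122 (−11 each step).

-122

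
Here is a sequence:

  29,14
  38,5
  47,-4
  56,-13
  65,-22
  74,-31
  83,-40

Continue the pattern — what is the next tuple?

First slot: +9 each step, so 29, 38, 47, 56, 65, 74, 83 → 92.
For the second slot, together with the first slot always sums to 43: 14, 5, -4, -13, -22, -31, -40 → -49.
So the next tuple is 92,-49.

92,-49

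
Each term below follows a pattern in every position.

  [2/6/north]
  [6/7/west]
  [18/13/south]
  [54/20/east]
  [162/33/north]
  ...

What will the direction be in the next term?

First value goes 2, 6, 18, 54, 162 → 486 (×3 each step).
Second value: 6, 7, 13, 20, 33 → 53 (each term is the sum of the two before it).
Direction: repeats north → west → south → east; north, west, south, east, north → west.

west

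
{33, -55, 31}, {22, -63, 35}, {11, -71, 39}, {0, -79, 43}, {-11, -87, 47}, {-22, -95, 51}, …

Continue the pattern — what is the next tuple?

For the first component, −11 each step: 33, 22, 11, 0, -11, -22 → -33.
Second component: −8 each step; -55, -63, -71, -79, -87, -95 → -103.
Third component: +4 each step, so 31, 35, 39, 43, 47, 51 → 55.
Combining the parts gives {-33, -103, 55}.

{-33, -103, 55}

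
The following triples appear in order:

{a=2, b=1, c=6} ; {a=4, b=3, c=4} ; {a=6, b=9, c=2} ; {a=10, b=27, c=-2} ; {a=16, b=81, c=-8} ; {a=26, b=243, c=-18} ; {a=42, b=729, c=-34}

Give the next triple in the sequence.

A goes 2, 4, 6, 10, 16, 26, 42 → 68 (each term is the sum of the two before it).
B — ×3 each step: 1, 3, 9, 27, 81, 243, 729 → 2187.
For the c, together with the a always sums to 8: 6, 4, 2, -2, -8, -18, -34 → -60.
Putting it together: {a=68, b=2187, c=-60}.

{a=68, b=2187, c=-60}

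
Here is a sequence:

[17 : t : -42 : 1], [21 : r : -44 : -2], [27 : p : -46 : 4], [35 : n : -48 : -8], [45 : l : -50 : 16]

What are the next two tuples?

[57 : j : -52 : -32], [71 : h : -54 : 64]

First coordinate — differences are 4, 6, 8, … (increasing by 2 each time): 17, 21, 27, 35, 45 → 57 → 71.
Letter goes t, r, p, n, l → j → h (letters move back 2 places in the alphabet).
Third coordinate — −2 each step: -42, -44, -46, -48, -50 → -52 → -54.
Fourth coordinate: ×(-2) each step; 1, -2, 4, -8, 16 → -32 → 64.
Putting the parts together: [57 : j : -52 : -32] and then [71 : h : -54 : 64].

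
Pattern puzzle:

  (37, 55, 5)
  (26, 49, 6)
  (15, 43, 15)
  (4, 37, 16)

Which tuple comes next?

(-7, 31, 25)

First coordinate: −11 each step; 37, 26, 15, 4 → -7.
Second coordinate: −6 each step, so 55, 49, 43, 37 → 31.
Third coordinate: alternating steps +1, +9, +1, +9, …, so 5, 6, 15, 16 → 25.
So the next tuple is (-7, 31, 25).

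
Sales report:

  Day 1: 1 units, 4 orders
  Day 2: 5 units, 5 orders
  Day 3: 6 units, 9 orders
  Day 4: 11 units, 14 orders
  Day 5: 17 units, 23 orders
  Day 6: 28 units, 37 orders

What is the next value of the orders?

60

Orders: 4, 5, 9, 14, 23, 37 → 60 (each term is the sum of the two before it).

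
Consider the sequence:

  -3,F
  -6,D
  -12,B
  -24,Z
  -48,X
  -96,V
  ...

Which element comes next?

First slot: -3, -6, -12, -24, -48, -96 → -192 (×2 each step).
For the letter, letters move back 2 places in the alphabet, wrapping A→Z: F, D, B, Z, X, V → T.
Combining the parts gives -192,T.

-192,T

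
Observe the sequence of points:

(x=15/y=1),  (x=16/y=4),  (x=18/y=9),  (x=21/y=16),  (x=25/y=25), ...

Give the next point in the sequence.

(x=30/y=36)

For the x, differences are 1, 2, 3, … (increasing by 1 each time): 15, 16, 18, 21, 25 → 30.
Y: 1, 4, 9, 16, 25 → 36 (perfect squares: 1², 2², 3², …).
So the next point is (x=30/y=36).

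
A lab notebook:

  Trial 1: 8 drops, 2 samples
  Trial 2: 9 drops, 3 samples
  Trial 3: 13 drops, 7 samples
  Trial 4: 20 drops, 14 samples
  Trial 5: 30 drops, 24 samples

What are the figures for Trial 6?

For the drops, differences are 1, 4, 7, … (increasing by 3 each time): 8, 9, 13, 20, 30 → 43.
Samples — always 6 less than the drops: 2, 3, 7, 14, 24 → 37.
Combining the parts gives 43 drops, 37 samples.

43 drops, 37 samples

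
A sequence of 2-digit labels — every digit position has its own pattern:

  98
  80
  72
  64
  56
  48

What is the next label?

First digit: −1 each step, mod 10; 9, 8, 7, 6, 5, 4 → 3.
Second digit goes 8, 0, 2, 4, 6, 8 → 0 (+2 each step, mod 10).
Combining the parts gives 30.

30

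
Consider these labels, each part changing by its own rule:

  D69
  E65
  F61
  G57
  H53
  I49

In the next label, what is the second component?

45

Second component — −4 each step: 69, 65, 61, 57, 53, 49 → 45.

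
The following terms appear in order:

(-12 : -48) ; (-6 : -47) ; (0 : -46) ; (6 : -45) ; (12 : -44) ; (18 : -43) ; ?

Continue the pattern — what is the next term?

(24 : -42)

First slot goes -12, -6, 0, 6, 12, 18 → 24 (+6 each step).
Second slot: -48, -47, -46, -45, -44, -43 → -42 (+1 each step).
Combining the parts gives (24 : -42).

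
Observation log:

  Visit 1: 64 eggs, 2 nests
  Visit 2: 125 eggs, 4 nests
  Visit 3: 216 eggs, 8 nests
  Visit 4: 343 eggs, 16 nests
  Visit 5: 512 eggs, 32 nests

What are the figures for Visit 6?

Eggs — perfect cubes: 4³, 5³, 6³, …: 64, 125, 216, 343, 512 → 729.
Nests: ×2 each step, so 2, 4, 8, 16, 32 → 64.
So the next record is 729 eggs, 64 nests.

729 eggs, 64 nests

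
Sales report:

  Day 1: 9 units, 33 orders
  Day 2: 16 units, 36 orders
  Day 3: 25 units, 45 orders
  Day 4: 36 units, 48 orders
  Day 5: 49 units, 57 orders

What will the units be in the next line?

64

Units: perfect squares: 3², 4², 5², …; 9, 16, 25, 36, 49 → 64.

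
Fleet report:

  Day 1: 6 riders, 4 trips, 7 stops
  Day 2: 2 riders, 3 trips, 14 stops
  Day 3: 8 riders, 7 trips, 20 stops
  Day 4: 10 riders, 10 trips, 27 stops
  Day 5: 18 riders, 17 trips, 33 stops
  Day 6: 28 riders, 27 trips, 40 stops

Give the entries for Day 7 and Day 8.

46 riders, 44 trips, 46 stops; 74 riders, 71 trips, 53 stops

Riders: 6, 2, 8, 10, 18, 28 → 46 → 74 (each term is the sum of the two before it).
For the trips, each term is the sum of the two before it: 4, 3, 7, 10, 17, 27 → 44 → 71.
Stops goes 7, 14, 20, 27, 33, 40 → 46 → 53 (alternating steps +7, +6, +7, +6, …).
Putting the parts together: 46 riders, 44 trips, 46 stops and then 74 riders, 71 trips, 53 stops.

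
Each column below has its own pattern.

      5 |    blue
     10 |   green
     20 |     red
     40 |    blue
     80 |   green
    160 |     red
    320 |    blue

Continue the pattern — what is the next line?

First component — ×2 each step: 5, 10, 20, 40, 80, 160, 320 → 640.
For the colour, repeats blue → green → red: blue, green, red, blue, green, red, blue → green.
Combining the parts gives 640  green.

640  green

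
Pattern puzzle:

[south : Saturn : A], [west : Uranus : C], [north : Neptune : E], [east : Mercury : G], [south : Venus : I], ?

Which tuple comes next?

[west : Earth : K]

Direction: south, west, north, east, south → west (repeats south → west → north → east).
Planet: runs through the planets Mercury→Neptune, so Saturn, Uranus, Neptune, Mercury, Venus → Earth.
Letter: A, C, E, G, I → K (letters move forward 2 places in the alphabet).
Combining the parts gives [west : Earth : K].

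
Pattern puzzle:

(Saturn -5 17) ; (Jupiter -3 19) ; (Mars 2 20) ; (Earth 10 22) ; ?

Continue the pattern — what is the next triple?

For the planet, runs backward through the planets Mercury→Neptune: Saturn, Jupiter, Mars, Earth → Venus.
Second slot: differences are 2, 5, 8, … (increasing by 3 each time); -5, -3, 2, 10 → 21.
Third slot: alternating steps +2, +1, +2, +1, …, so 17, 19, 20, 22 → 23.
So the next triple is (Venus 21 23).

(Venus 21 23)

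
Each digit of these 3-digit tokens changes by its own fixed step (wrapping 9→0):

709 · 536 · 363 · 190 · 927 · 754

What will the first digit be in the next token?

First digit: 7, 5, 3, 1, 9, 7 → 5 (−2 each step, mod 10).

5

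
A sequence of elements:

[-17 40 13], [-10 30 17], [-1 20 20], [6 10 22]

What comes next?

[15 0 23]

First component goes -17, -10, -1, 6 → 15 (alternating steps +7, +9, +7, +9, …).
Second component goes 40, 30, 20, 10 → 0 (−10 each step).
Third component goes 13, 17, 20, 22 → 23 (differences are 4, 3, 2, … (decreasing by 1 each time)).
So the next element is [15 0 23].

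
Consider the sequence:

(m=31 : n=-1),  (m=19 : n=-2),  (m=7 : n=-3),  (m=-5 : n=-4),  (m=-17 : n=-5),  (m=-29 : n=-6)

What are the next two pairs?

(m=-41 : n=-7), (m=-53 : n=-8)

M — −12 each step: 31, 19, 7, -5, -17, -29 → -41 → -53.
N: -1, -2, -3, -4, -5, -6 → -7 → -8 (−1 each step).
So the next two pairs are (m=-41 : n=-7) and (m=-53 : n=-8).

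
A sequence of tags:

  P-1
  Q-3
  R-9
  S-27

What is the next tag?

T-81

Letter: P, Q, R, S → T (letters move forward 1 place in the alphabet).
Second component: ×3 each step; 1, 3, 9, 27 → 81.
So the next tag is T-81.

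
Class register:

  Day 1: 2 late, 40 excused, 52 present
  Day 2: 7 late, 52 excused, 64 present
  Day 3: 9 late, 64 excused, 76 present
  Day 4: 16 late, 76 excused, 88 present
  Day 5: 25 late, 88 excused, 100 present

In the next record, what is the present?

Excused: +12 each step, so 40, 52, 64, 76, 88 → 100.
Present goes 52, 64, 76, 88, 100 → 112 (always 12 more than the excused).

112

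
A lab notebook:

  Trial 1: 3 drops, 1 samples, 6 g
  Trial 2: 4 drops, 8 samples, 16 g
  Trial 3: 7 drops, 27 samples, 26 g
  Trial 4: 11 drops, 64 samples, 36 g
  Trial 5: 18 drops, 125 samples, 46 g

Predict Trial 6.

Drops — each term is the sum of the two before it: 3, 4, 7, 11, 18 → 29.
Samples: 1, 8, 27, 64, 125 → 216 (perfect cubes: 1³, 2³, 3³, …).
G: 6, 16, 26, 36, 46 → 56 (+10 each step).
So the next record is 29 drops, 216 samples, 56 g.

29 drops, 216 samples, 56 g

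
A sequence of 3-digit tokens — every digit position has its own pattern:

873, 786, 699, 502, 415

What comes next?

First digit: 8, 7, 6, 5, 4 → 3 (−1 each step, mod 10).
Second digit: +1 each step, mod 10, so 7, 8, 9, 0, 1 → 2.
Third digit: +3 each step, mod 10, so 3, 6, 9, 2, 5 → 8.
Combining the parts gives 328.

328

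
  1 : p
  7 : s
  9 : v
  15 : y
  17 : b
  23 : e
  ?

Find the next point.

First slot: 1, 7, 9, 15, 17, 23 → 25 (alternating steps +6, +2, +6, +2, …).
Letter: letters move forward 3 places in the alphabet, wrapping Z→A, so p, s, v, y, b, e → h.
So the next point is 25 : h.

25 : h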